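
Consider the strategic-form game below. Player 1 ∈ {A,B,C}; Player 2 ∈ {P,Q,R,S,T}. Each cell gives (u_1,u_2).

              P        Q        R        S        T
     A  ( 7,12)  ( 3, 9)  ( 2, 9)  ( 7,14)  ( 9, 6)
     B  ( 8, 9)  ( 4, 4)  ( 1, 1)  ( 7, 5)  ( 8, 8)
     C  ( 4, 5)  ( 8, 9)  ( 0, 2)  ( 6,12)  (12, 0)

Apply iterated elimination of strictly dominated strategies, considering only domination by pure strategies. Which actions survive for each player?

Survivors P1:{A,B} P2:{P,S}

P2 drop Q (S beats it: A:14>9 B:5>4 C:12>9)
P2 drop R (P beats it: A:12>9 B:9>1 C:5>2)
P2 drop T (P beats it: A:12>6 B:9>8 C:5>0)
P1 drop C (A beats it: P:7>4 S:7>6)
P1→{A,B} P2→{P,S}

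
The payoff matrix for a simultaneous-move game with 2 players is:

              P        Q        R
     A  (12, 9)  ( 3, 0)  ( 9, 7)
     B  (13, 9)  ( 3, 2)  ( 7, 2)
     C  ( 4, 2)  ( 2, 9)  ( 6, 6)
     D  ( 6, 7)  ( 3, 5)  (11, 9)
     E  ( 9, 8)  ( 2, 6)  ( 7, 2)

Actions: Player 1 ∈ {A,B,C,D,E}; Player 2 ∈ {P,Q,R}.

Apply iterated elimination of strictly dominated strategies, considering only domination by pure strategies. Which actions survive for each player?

P1 drop C (A beats it: P:12>4 Q:3>2 R:9>6)
P1 drop E (A beats it: P:12>9 Q:3>2 R:9>7)
P2 drop Q (P beats it: A:9>0 B:9>2 D:7>5)
P1→{A,B,D} P2→{P,R}

IESDS → P1:{A,B,D} P2:{P,R}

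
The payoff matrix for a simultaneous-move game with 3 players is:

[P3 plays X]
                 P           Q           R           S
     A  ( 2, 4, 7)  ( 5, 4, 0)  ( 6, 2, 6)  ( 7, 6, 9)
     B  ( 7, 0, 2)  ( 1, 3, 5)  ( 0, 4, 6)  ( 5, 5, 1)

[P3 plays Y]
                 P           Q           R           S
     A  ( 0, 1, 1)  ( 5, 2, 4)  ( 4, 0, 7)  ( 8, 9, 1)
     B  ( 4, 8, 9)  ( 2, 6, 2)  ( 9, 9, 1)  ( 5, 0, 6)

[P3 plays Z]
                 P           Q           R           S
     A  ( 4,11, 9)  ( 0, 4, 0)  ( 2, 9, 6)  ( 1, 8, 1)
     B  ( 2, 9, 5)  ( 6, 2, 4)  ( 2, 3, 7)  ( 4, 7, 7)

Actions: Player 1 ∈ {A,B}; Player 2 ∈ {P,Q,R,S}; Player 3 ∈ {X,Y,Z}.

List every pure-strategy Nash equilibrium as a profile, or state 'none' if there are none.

(A,P,X): not NE [P1→B gives 7>2; P2→S gives 6>4; P3→Z gives 9>7]
(A,P,Y): not NE [P1→B gives 4>0; P2→S gives 9>1; P3→Z gives 9>1]
(A,P,Z): NE
(A,Q,X): not NE [P2→S gives 6>4; P3→Y gives 4>0]
(A,Q,Y): not NE [P2→S gives 9>2]
(A,Q,Z): not NE [P1→B gives 6>0; P2→P gives 11>4; P3→Y gives 4>0]
(A,R,X): not NE [P2→S gives 6>2; P3→Y gives 7>6]
(A,R,Y): not NE [P1→B gives 9>4; P2→S gives 9>0]
(A,R,Z): not NE [P2→P gives 11>9; P3→Y gives 7>6]
(A,S,X): NE
(A,S,Y): not NE [P3→X gives 9>1]
(A,S,Z): not NE [P1→B gives 4>1; P2→P gives 11>8; P3→X gives 9>1]
(B,P,X): not NE [P2→S gives 5>0; P3→Y gives 9>2]
(B,P,Y): not NE [P2→R gives 9>8]
(B,P,Z): not NE [P1→A gives 4>2; P3→Y gives 9>5]
(B,Q,X): not NE [P1→A gives 5>1; P2→S gives 5>3]
(B,Q,Y): not NE [P1→A gives 5>2; P2→R gives 9>6; P3→X gives 5>2]
(B,Q,Z): not NE [P2→P gives 9>2; P3→X gives 5>4]
(B,R,X): not NE [P1→A gives 6>0; P2→S gives 5>4; P3→Z gives 7>6]
(B,R,Y): not NE [P3→Z gives 7>1]
(B,R,Z): not NE [P2→P gives 9>3]
(B,S,X): not NE [P1→A gives 7>5; P3→Z gives 7>1]
(B,S,Y): not NE [P1→A gives 8>5; P2→R gives 9>0; P3→Z gives 7>6]
(B,S,Z): not NE [P2→P gives 9>7]

Nash profiles: (A,P,Z), (A,S,X)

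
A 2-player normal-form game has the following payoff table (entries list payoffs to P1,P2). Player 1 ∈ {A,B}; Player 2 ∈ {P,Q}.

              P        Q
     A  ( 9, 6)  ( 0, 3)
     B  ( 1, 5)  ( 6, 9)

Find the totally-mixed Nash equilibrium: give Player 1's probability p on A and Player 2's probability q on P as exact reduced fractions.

P1 indiff ⇒ q·9+(1-q)·0 = q·1+(1-q)·6 ⇒ q(8) = (1-q)(6) ⇒ q = 3/7
P2 indiff ⇒ p·6+(1-p)·5 = p·3+(1-p)·9 ⇒ p(3) = (1-p)(4) ⇒ p = 4/7

(p,q) = (4/7, 3/7)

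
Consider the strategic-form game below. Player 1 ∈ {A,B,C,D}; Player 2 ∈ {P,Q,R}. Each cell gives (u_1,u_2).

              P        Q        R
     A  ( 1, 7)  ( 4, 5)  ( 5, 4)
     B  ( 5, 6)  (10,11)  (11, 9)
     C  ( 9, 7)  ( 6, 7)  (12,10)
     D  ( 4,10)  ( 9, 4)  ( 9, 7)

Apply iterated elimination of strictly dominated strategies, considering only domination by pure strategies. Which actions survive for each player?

P1 drop A (B beats it: P:5>1 Q:10>4 R:11>5)
P1 drop D (B beats it: P:5>4 Q:10>9 R:11>9)
P2 drop P (R beats it: B:9>6 C:10>7)
P1→{B,C} P2→{Q,R}

Remaining: P1:{B,C} P2:{Q,R}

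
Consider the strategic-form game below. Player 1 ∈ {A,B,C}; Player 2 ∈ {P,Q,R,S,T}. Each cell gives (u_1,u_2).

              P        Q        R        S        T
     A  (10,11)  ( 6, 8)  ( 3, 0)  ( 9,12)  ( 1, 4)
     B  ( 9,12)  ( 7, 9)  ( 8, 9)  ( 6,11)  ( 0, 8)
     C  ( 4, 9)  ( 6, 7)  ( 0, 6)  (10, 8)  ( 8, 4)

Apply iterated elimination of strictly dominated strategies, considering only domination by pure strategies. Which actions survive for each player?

Remaining: P1:{A,C} P2:{P,S}

P2 drop Q (P beats it: A:11>8 B:12>9 C:9>7)
P2 drop R (P beats it: A:11>0 B:12>9 C:9>6)
P1 drop B (A beats it: P:10>9 S:9>6 T:1>0)
P2 drop T (P beats it: A:11>4 C:9>4)
P1→{A,C} P2→{P,S}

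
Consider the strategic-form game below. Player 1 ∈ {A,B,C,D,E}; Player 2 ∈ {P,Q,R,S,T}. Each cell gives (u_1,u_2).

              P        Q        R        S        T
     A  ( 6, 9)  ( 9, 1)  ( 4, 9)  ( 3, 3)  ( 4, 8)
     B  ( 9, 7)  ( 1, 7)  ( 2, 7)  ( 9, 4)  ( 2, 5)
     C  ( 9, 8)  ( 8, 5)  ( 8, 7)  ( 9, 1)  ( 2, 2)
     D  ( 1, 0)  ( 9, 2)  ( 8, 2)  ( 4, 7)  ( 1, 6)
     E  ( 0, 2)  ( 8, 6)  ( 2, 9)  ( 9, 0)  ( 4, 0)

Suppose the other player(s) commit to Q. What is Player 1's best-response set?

argmax u_1 = {A,D}

u_1(A vs Q) = 9
u_1(B vs Q) = 1
u_1(C vs Q) = 8
u_1(D vs Q) = 9
u_1(E vs Q) = 8
max payoff 9 at {A,D}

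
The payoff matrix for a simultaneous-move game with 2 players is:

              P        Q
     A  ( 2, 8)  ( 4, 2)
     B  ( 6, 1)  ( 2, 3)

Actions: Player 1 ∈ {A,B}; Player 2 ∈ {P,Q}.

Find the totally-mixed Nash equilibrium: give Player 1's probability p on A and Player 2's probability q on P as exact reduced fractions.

P1 mixes 1/4 on A; P2 mixes 1/3 on P

P1 indiff ⇒ q·2+(1-q)·4 = q·6+(1-q)·2 ⇒ q(-4) = (1-q)(-2) ⇒ q = 1/3
P2 indiff ⇒ p·8+(1-p)·1 = p·2+(1-p)·3 ⇒ p(6) = (1-p)(2) ⇒ p = 1/4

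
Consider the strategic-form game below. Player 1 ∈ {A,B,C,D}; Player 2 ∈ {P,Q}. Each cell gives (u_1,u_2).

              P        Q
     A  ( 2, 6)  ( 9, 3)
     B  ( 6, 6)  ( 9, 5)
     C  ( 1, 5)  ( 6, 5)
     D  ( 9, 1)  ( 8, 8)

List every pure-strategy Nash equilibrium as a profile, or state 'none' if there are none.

PSNE: ∅

(A,P): not NE [P1→D gives 9>2]
(A,Q): not NE [P2→P gives 6>3]
(B,P): not NE [P1→D gives 9>6]
(B,Q): not NE [P2→P gives 6>5]
(C,P): not NE [P1→D gives 9>1]
(C,Q): not NE [P1→B gives 9>6]
(D,P): not NE [P2→Q gives 8>1]
(D,Q): not NE [P1→B gives 9>8]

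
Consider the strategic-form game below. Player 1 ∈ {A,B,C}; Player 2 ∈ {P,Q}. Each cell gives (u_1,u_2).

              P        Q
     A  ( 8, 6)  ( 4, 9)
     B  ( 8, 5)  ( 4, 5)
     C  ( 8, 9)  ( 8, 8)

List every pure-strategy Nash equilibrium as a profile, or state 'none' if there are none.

(A,P): not NE [P2→Q gives 9>6]
(A,Q): not NE [P1→C gives 8>4]
(B,P): NE
(B,Q): not NE [P1→C gives 8>4]
(C,P): NE
(C,Q): not NE [P2→P gives 9>8]

NE set: (B,P), (C,P)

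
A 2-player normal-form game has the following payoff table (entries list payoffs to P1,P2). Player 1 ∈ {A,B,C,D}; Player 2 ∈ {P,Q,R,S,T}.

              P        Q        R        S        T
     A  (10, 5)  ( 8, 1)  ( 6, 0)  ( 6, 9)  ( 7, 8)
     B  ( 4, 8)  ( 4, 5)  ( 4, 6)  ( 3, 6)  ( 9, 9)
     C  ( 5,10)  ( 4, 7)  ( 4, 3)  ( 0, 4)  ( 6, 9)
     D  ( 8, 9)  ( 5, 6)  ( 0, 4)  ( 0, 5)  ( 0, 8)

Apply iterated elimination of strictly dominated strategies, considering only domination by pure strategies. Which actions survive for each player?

P1 drop C (A beats it: P:10>5 Q:8>4 R:6>4 S:6>0 T:7>6)
P1 drop D (A beats it: P:10>8 Q:8>5 R:6>0 S:6>0 T:7>0)
P2 drop P (T beats it: A:8>5 B:9>8)
P2 drop Q (S beats it: A:9>1 B:6>5)
P2 drop R (T beats it: A:8>0 B:9>6)
P1→{A,B} P2→{S,T}

Survivors P1:{A,B} P2:{S,T}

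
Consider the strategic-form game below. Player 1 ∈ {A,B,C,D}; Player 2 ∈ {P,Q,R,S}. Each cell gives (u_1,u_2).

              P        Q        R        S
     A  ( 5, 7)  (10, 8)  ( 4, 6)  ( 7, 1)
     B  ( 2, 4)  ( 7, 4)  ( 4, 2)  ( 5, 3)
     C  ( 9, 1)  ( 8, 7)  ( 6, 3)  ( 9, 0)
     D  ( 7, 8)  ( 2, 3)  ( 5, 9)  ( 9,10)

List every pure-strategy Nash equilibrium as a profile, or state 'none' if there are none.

NE set: (A,Q), (D,S)

(A,P): not NE [P1→C gives 9>5; P2→Q gives 8>7]
(A,Q): NE
(A,R): not NE [P1→C gives 6>4; P2→Q gives 8>6]
(A,S): not NE [P1→D gives 9>7; P2→Q gives 8>1]
(B,P): not NE [P1→C gives 9>2]
(B,Q): not NE [P1→A gives 10>7]
(B,R): not NE [P1→C gives 6>4; P2→Q gives 4>2]
(B,S): not NE [P1→D gives 9>5; P2→Q gives 4>3]
(C,P): not NE [P2→Q gives 7>1]
(C,Q): not NE [P1→A gives 10>8]
(C,R): not NE [P2→Q gives 7>3]
(C,S): not NE [P2→Q gives 7>0]
(D,P): not NE [P1→C gives 9>7; P2→S gives 10>8]
(D,Q): not NE [P1→A gives 10>2; P2→S gives 10>3]
(D,R): not NE [P1→C gives 6>5; P2→S gives 10>9]
(D,S): NE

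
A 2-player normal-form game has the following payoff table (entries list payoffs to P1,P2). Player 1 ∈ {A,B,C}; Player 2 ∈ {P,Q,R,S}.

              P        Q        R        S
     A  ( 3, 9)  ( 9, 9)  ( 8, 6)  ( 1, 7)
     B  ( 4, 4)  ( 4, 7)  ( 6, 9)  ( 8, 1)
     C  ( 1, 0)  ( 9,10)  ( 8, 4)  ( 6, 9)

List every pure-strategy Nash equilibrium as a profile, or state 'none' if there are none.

NE set: (A,Q), (C,Q)

(A,P): not NE [P1→B gives 4>3]
(A,Q): NE
(A,R): not NE [P2→Q gives 9>6]
(A,S): not NE [P1→B gives 8>1; P2→Q gives 9>7]
(B,P): not NE [P2→R gives 9>4]
(B,Q): not NE [P1→C gives 9>4; P2→R gives 9>7]
(B,R): not NE [P1→C gives 8>6]
(B,S): not NE [P2→R gives 9>1]
(C,P): not NE [P1→B gives 4>1; P2→Q gives 10>0]
(C,Q): NE
(C,R): not NE [P2→Q gives 10>4]
(C,S): not NE [P1→B gives 8>6; P2→Q gives 10>9]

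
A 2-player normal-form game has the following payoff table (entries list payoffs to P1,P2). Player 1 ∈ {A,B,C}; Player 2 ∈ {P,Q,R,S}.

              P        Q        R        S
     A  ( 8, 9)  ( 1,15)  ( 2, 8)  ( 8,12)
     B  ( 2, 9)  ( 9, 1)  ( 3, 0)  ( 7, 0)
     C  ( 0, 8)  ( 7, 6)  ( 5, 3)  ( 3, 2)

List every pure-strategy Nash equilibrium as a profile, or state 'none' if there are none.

(A,P): not NE [P2→Q gives 15>9]
(A,Q): not NE [P1→B gives 9>1]
(A,R): not NE [P1→C gives 5>2; P2→Q gives 15>8]
(A,S): not NE [P2→Q gives 15>12]
(B,P): not NE [P1→A gives 8>2]
(B,Q): not NE [P2→P gives 9>1]
(B,R): not NE [P1→C gives 5>3; P2→P gives 9>0]
(B,S): not NE [P1→A gives 8>7; P2→P gives 9>0]
(C,P): not NE [P1→A gives 8>0]
(C,Q): not NE [P1→B gives 9>7; P2→P gives 8>6]
(C,R): not NE [P2→P gives 8>3]
(C,S): not NE [P1→A gives 8>3; P2→P gives 8>2]

No pure NE.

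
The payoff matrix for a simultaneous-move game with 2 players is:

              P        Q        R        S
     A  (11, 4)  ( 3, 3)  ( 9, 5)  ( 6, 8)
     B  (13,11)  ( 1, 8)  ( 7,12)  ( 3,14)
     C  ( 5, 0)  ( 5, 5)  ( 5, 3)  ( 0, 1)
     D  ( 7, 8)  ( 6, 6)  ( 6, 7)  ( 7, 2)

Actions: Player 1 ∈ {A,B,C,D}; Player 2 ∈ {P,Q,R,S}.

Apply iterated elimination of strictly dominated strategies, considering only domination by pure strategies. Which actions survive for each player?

IESDS → P1:{A,B,D} P2:{P,R,S}

P1 drop C (D beats it: P:7>5 Q:6>5 R:6>5 S:7>0)
P2 drop Q (P beats it: A:4>3 B:11>8 D:8>6)
P1→{A,B,D} P2→{P,R,S}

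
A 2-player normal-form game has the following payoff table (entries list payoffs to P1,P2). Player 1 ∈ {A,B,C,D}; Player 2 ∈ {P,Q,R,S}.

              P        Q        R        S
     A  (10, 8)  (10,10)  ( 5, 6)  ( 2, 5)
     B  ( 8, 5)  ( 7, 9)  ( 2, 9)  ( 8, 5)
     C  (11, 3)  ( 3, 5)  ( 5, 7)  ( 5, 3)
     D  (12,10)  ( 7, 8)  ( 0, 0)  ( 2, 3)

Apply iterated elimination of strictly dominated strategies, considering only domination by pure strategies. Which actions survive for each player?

Survivors P1:{A,C,D} P2:{P,Q,R}

P2 drop S (Q beats it: A:10>5 B:9>5 C:5>3 D:8>3)
P1 drop B (A beats it: P:10>8 Q:10>7 R:5>2)
P1→{A,C,D} P2→{P,Q,R}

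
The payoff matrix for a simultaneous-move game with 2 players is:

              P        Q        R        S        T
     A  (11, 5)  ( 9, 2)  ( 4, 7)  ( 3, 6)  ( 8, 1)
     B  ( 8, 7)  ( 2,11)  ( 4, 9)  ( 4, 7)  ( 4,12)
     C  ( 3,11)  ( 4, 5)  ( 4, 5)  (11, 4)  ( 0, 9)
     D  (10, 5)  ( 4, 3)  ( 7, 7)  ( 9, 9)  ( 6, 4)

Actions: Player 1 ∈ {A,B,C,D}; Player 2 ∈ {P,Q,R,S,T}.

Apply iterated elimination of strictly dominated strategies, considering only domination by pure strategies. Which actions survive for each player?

P1 drop B (D beats it: P:10>8 Q:4>2 R:7>4 S:9>4 T:6>4)
P2 drop Q (P beats it: A:5>2 C:11>5 D:5>3)
P2 drop T (P beats it: A:5>1 C:11>9 D:5>4)
P1→{A,C,D} P2→{P,R,S}

IESDS → P1:{A,C,D} P2:{P,R,S}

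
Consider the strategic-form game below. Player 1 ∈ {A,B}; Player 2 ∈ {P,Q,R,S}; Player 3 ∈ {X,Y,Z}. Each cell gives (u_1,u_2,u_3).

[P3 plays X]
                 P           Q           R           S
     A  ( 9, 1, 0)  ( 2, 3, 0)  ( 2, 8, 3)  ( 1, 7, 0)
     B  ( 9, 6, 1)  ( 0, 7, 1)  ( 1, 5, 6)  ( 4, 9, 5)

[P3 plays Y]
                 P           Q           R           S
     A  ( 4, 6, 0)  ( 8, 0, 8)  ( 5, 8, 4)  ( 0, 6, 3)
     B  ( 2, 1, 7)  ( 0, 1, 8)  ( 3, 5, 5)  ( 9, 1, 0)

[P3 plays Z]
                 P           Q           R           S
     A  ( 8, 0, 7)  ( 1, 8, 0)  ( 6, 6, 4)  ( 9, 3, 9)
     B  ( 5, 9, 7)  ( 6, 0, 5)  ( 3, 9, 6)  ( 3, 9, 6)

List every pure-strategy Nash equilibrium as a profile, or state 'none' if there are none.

(A,P,X): not NE [P2→R gives 8>1; P3→Z gives 7>0]
(A,P,Y): not NE [P2→R gives 8>6; P3→Z gives 7>0]
(A,P,Z): not NE [P2→Q gives 8>0]
(A,Q,X): not NE [P2→R gives 8>3; P3→Y gives 8>0]
(A,Q,Y): not NE [P2→R gives 8>0]
(A,Q,Z): not NE [P1→B gives 6>1; P3→Y gives 8>0]
(A,R,X): not NE [P3→Z gives 4>3]
(A,R,Y): NE
(A,R,Z): not NE [P2→Q gives 8>6]
(A,S,X): not NE [P1→B gives 4>1; P2→R gives 8>7; P3→Z gives 9>0]
(A,S,Y): not NE [P1→B gives 9>0; P2→R gives 8>6; P3→Z gives 9>3]
(A,S,Z): not NE [P2→Q gives 8>3]
(B,P,X): not NE [P2→S gives 9>6; P3→Z gives 7>1]
(B,P,Y): not NE [P1→A gives 4>2; P2→R gives 5>1]
(B,P,Z): not NE [P1→A gives 8>5]
(B,Q,X): not NE [P1→A gives 2>0; P2→S gives 9>7; P3→Y gives 8>1]
(B,Q,Y): not NE [P1→A gives 8>0; P2→R gives 5>1]
(B,Q,Z): not NE [P2→S gives 9>0; P3→Y gives 8>5]
(B,R,X): not NE [P1→A gives 2>1; P2→S gives 9>5]
(B,R,Y): not NE [P1→A gives 5>3; P3→Z gives 6>5]
(B,R,Z): not NE [P1→A gives 6>3]
(B,S,X): not NE [P3→Z gives 6>5]
(B,S,Y): not NE [P2→R gives 5>1; P3→Z gives 6>0]
(B,S,Z): not NE [P1→A gives 9>3]

Nash profiles: (A,R,Y)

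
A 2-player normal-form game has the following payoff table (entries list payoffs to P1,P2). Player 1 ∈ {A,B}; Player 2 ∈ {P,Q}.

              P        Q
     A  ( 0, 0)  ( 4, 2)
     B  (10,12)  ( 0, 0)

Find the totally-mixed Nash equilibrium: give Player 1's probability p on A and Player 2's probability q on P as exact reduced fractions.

p=6/7, q=2/7

P1 indiff ⇒ q·0+(1-q)·4 = q·10+(1-q)·0 ⇒ q(-10) = (1-q)(-4) ⇒ q = 2/7
P2 indiff ⇒ p·0+(1-p)·12 = p·2+(1-p)·0 ⇒ p(-2) = (1-p)(-12) ⇒ p = 6/7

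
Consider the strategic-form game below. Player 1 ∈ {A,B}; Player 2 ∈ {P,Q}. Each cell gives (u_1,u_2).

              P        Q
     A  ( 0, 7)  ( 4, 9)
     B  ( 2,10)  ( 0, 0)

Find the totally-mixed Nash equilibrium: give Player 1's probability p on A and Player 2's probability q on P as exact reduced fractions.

P1 indiff ⇒ q·0+(1-q)·4 = q·2+(1-q)·0 ⇒ q(-2) = (1-q)(-4) ⇒ q = 2/3
P2 indiff ⇒ p·7+(1-p)·10 = p·9+(1-p)·0 ⇒ p(-2) = (1-p)(-10) ⇒ p = 5/6

(p,q) = (5/6, 2/3)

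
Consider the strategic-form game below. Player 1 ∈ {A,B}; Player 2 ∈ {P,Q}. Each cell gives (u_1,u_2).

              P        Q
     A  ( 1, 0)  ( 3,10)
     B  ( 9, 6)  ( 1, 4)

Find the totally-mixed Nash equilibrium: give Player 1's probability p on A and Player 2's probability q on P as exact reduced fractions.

(p,q) = (1/6, 1/5)

P1 indiff ⇒ q·1+(1-q)·3 = q·9+(1-q)·1 ⇒ q(-8) = (1-q)(-2) ⇒ q = 1/5
P2 indiff ⇒ p·0+(1-p)·6 = p·10+(1-p)·4 ⇒ p(-10) = (1-p)(-2) ⇒ p = 1/6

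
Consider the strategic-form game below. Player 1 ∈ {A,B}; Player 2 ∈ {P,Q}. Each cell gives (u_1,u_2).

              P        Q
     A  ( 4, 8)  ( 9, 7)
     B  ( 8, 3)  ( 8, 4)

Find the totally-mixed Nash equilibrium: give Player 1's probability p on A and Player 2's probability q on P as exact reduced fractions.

P1 indiff ⇒ q·4+(1-q)·9 = q·8+(1-q)·8 ⇒ q(-4) = (1-q)(-1) ⇒ q = 1/5
P2 indiff ⇒ p·8+(1-p)·3 = p·7+(1-p)·4 ⇒ p(1) = (1-p)(1) ⇒ p = 1/2

P1 mixes 1/2 on A; P2 mixes 1/5 on P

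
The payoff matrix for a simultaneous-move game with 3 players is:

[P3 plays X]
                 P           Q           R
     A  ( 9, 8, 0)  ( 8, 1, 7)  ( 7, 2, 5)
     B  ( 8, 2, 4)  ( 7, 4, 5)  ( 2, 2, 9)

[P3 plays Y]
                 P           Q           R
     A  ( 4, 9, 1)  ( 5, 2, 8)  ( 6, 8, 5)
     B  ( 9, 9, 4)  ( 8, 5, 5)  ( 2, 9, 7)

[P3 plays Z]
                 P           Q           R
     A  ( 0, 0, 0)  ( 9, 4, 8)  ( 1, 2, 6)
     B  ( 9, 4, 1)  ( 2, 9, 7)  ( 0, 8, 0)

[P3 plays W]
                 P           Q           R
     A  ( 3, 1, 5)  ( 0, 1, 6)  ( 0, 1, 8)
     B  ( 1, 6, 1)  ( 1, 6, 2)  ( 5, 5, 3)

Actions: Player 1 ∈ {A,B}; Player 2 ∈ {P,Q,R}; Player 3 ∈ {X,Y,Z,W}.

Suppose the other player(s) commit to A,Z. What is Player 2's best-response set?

u_2(P vs A,Z) = 0
u_2(Q vs A,Z) = 4
u_2(R vs A,Z) = 2
max payoff 4 at {Q}

BR_2 = {Q}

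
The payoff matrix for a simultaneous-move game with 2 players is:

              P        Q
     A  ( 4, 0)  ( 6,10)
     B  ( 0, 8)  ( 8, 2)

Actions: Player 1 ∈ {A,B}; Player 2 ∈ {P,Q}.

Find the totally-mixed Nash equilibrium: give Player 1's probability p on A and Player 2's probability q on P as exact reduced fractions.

p=3/8, q=1/3

P1 indiff ⇒ q·4+(1-q)·6 = q·0+(1-q)·8 ⇒ q(4) = (1-q)(2) ⇒ q = 1/3
P2 indiff ⇒ p·0+(1-p)·8 = p·10+(1-p)·2 ⇒ p(-10) = (1-p)(-6) ⇒ p = 3/8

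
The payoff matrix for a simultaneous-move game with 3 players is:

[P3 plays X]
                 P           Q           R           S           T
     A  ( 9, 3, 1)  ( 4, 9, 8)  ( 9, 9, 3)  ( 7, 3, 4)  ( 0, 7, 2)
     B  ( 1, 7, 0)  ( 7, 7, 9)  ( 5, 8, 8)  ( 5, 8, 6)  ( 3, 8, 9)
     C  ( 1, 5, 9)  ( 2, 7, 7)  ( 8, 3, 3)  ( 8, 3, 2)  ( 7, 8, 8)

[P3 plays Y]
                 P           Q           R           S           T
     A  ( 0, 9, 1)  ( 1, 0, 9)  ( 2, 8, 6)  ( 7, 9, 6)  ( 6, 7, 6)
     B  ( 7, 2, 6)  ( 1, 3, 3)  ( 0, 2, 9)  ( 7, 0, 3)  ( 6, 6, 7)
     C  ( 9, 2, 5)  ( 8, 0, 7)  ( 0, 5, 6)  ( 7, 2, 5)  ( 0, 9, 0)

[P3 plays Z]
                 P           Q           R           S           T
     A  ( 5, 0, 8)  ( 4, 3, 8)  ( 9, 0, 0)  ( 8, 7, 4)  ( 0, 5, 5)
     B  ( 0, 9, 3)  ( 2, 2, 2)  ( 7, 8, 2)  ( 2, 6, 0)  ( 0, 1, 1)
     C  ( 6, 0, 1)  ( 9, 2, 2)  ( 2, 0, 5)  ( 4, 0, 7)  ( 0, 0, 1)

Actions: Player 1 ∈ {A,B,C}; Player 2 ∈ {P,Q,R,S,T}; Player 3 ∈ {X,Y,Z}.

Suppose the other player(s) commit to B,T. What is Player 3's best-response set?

P3 best: {X}

u_3(X vs B,T) = 9
u_3(Y vs B,T) = 7
u_3(Z vs B,T) = 1
max payoff 9 at {X}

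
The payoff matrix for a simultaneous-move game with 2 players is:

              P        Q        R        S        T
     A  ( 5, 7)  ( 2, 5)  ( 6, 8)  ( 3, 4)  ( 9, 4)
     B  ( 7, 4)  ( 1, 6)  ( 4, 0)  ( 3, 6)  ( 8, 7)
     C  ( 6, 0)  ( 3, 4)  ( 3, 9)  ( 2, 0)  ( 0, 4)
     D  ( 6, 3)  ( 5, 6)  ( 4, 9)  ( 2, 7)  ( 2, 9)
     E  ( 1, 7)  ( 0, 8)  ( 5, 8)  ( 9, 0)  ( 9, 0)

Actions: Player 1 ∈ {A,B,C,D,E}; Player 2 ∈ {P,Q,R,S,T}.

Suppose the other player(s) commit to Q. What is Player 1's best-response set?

argmax u_1 = {D}

u_1(A vs Q) = 2
u_1(B vs Q) = 1
u_1(C vs Q) = 3
u_1(D vs Q) = 5
u_1(E vs Q) = 0
max payoff 5 at {D}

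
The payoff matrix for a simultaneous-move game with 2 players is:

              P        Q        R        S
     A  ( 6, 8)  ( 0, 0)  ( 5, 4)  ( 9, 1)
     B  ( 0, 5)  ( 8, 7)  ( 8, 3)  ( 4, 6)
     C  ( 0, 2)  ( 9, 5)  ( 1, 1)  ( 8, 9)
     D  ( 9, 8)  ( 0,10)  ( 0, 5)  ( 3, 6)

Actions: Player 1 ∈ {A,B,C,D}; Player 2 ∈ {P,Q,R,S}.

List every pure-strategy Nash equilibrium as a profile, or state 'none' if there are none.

PSNE: ∅

(A,P): not NE [P1→D gives 9>6]
(A,Q): not NE [P1→C gives 9>0; P2→P gives 8>0]
(A,R): not NE [P1→B gives 8>5; P2→P gives 8>4]
(A,S): not NE [P2→P gives 8>1]
(B,P): not NE [P1→D gives 9>0; P2→Q gives 7>5]
(B,Q): not NE [P1→C gives 9>8]
(B,R): not NE [P2→Q gives 7>3]
(B,S): not NE [P1→A gives 9>4; P2→Q gives 7>6]
(C,P): not NE [P1→D gives 9>0; P2→S gives 9>2]
(C,Q): not NE [P2→S gives 9>5]
(C,R): not NE [P1→B gives 8>1; P2→S gives 9>1]
(C,S): not NE [P1→A gives 9>8]
(D,P): not NE [P2→Q gives 10>8]
(D,Q): not NE [P1→C gives 9>0]
(D,R): not NE [P1→B gives 8>0; P2→Q gives 10>5]
(D,S): not NE [P1→A gives 9>3; P2→Q gives 10>6]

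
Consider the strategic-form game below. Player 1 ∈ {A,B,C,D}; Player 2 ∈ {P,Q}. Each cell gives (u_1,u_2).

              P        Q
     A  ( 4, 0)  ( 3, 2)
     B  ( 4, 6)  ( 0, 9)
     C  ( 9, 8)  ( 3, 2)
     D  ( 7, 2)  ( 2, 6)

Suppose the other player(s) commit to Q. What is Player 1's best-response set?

BR_1 = {A,C}

u_1(A vs Q) = 3
u_1(B vs Q) = 0
u_1(C vs Q) = 3
u_1(D vs Q) = 2
max payoff 3 at {A,C}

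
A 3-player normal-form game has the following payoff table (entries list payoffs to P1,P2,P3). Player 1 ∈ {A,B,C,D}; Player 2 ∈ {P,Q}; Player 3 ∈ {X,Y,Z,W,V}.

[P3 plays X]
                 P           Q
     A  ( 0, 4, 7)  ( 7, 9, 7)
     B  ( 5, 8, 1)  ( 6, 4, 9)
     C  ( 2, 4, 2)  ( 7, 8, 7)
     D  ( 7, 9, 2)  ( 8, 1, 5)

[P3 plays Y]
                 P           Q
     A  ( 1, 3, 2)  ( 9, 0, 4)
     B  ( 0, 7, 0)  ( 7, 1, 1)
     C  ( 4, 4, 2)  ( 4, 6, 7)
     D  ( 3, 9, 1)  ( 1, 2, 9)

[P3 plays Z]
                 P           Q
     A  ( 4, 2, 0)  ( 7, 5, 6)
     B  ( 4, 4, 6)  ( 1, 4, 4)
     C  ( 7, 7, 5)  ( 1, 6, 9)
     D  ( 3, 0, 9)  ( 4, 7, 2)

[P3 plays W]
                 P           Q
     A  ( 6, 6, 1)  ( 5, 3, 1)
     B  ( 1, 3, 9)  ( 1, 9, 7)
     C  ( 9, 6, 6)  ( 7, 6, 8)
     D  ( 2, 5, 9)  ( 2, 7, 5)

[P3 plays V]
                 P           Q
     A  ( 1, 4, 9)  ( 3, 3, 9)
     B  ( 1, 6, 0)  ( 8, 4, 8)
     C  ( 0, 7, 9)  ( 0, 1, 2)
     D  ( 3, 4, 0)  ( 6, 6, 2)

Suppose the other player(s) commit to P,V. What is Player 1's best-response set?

BR_1 = {D}

u_1(A vs P,V) = 1
u_1(B vs P,V) = 1
u_1(C vs P,V) = 0
u_1(D vs P,V) = 3
max payoff 3 at {D}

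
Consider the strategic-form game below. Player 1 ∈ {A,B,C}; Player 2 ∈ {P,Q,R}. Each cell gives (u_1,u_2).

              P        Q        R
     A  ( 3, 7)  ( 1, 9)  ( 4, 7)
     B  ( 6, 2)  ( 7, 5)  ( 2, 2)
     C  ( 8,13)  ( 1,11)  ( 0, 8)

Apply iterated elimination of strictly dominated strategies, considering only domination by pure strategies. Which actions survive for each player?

IESDS → P1:{B,C} P2:{P,Q}

P2 drop R (Q beats it: A:9>7 B:5>2 C:11>8)
P1 drop A (B beats it: P:6>3 Q:7>1)
P1→{B,C} P2→{P,Q}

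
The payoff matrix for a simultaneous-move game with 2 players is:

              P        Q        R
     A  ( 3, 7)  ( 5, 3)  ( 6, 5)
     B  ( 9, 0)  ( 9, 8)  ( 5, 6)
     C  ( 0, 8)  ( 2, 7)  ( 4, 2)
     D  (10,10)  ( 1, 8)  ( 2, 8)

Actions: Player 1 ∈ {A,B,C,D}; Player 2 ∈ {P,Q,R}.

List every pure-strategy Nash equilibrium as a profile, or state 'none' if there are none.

Nash profiles: (B,Q), (D,P)

(A,P): not NE [P1→D gives 10>3]
(A,Q): not NE [P1→B gives 9>5; P2→P gives 7>3]
(A,R): not NE [P2→P gives 7>5]
(B,P): not NE [P1→D gives 10>9; P2→Q gives 8>0]
(B,Q): NE
(B,R): not NE [P1→A gives 6>5; P2→Q gives 8>6]
(C,P): not NE [P1→D gives 10>0]
(C,Q): not NE [P1→B gives 9>2; P2→P gives 8>7]
(C,R): not NE [P1→A gives 6>4; P2→P gives 8>2]
(D,P): NE
(D,Q): not NE [P1→B gives 9>1; P2→P gives 10>8]
(D,R): not NE [P1→A gives 6>2; P2→P gives 10>8]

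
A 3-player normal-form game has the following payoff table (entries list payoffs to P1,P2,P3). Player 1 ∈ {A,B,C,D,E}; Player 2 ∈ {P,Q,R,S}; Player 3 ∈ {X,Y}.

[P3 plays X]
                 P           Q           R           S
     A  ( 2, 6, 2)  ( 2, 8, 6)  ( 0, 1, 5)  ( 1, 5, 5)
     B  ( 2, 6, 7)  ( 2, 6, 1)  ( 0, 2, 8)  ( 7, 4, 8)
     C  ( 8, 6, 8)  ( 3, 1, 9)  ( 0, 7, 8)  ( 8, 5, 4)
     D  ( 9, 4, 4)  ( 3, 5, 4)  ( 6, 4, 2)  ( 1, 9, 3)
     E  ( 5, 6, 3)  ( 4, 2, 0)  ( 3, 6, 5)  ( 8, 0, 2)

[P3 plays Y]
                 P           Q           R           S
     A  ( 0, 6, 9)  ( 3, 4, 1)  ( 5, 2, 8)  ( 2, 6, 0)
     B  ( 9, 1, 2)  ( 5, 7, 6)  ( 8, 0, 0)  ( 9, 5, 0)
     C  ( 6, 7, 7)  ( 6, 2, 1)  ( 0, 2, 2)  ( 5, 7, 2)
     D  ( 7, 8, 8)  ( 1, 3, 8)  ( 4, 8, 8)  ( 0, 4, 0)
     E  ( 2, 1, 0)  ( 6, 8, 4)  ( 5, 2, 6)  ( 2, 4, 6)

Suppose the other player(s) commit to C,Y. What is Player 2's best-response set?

u_2(P vs C,Y) = 7
u_2(Q vs C,Y) = 2
u_2(R vs C,Y) = 2
u_2(S vs C,Y) = 7
max payoff 7 at {P,S}

P2 best: {P,S}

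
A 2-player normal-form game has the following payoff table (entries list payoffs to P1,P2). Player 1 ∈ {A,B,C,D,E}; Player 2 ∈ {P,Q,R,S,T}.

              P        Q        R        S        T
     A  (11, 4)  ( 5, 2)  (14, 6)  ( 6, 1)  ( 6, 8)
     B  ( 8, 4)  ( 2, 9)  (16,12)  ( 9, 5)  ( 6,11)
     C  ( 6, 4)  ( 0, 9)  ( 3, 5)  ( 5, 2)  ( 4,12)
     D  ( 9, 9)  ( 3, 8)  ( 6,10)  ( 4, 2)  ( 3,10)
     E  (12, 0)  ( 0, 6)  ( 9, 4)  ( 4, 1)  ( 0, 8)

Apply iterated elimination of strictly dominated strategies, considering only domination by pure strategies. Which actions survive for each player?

Remaining: P1:{A,B} P2:{R,T}

P1 drop C (A beats it: P:11>6 Q:5>0 R:14>3 S:6>5 T:6>4)
P1 drop D (A beats it: P:11>9 Q:5>3 R:14>6 S:6>4 T:6>3)
P2 drop P (R beats it: A:6>4 B:12>4 E:4>0)
P1 drop E (A beats it: Q:5>0 R:14>9 S:6>4 T:6>0)
P2 drop Q (R beats it: A:6>2 B:12>9)
P2 drop S (R beats it: A:6>1 B:12>5)
P1→{A,B} P2→{R,T}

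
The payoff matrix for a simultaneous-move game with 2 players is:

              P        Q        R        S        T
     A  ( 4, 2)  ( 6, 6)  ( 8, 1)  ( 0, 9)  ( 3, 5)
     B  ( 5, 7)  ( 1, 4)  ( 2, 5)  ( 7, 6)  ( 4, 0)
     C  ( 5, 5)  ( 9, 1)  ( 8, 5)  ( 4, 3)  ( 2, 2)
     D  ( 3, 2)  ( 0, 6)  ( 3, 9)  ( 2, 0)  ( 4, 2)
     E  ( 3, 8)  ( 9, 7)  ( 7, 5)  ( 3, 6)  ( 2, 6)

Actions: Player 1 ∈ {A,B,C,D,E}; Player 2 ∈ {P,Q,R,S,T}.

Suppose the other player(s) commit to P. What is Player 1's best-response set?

argmax u_1 = {B,C}

u_1(A vs P) = 4
u_1(B vs P) = 5
u_1(C vs P) = 5
u_1(D vs P) = 3
u_1(E vs P) = 3
max payoff 5 at {B,C}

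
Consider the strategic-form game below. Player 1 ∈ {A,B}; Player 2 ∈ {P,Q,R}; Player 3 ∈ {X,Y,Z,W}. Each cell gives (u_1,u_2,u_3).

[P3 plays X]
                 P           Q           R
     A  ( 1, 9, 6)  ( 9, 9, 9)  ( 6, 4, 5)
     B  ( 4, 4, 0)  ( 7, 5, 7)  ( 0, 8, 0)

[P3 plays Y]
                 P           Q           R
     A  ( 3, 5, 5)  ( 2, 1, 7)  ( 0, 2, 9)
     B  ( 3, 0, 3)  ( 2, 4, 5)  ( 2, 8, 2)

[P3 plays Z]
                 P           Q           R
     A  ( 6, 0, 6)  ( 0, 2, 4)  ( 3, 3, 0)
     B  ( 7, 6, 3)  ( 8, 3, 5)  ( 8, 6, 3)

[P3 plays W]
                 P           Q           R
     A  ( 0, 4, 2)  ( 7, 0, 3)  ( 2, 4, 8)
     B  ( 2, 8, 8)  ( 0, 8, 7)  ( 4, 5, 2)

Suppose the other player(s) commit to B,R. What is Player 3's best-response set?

u_3(X vs B,R) = 0
u_3(Y vs B,R) = 2
u_3(Z vs B,R) = 3
u_3(W vs B,R) = 2
max payoff 3 at {Z}

BR_3 = {Z}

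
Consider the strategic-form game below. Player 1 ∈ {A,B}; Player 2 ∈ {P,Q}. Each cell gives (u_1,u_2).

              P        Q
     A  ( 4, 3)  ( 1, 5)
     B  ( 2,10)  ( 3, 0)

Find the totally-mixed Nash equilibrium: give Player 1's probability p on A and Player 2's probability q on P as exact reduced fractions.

P1 mixes 5/6 on A; P2 mixes 1/2 on P

P1 indiff ⇒ q·4+(1-q)·1 = q·2+(1-q)·3 ⇒ q(2) = (1-q)(2) ⇒ q = 1/2
P2 indiff ⇒ p·3+(1-p)·10 = p·5+(1-p)·0 ⇒ p(-2) = (1-p)(-10) ⇒ p = 5/6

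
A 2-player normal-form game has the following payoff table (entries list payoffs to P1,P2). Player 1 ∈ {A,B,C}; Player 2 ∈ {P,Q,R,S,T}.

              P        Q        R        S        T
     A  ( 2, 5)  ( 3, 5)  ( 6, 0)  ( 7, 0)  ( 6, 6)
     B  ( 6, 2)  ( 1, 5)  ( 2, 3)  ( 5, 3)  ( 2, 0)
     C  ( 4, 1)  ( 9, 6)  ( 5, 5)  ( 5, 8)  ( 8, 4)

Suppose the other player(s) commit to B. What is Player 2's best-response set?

P2 best: {Q}

u_2(P vs B) = 2
u_2(Q vs B) = 5
u_2(R vs B) = 3
u_2(S vs B) = 3
u_2(T vs B) = 0
max payoff 5 at {Q}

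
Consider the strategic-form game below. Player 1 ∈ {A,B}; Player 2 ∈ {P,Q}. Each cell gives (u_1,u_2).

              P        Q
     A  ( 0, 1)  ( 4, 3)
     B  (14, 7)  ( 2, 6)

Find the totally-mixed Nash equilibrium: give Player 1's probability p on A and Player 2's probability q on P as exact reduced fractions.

P1 indiff ⇒ q·0+(1-q)·4 = q·14+(1-q)·2 ⇒ q(-14) = (1-q)(-2) ⇒ q = 1/8
P2 indiff ⇒ p·1+(1-p)·7 = p·3+(1-p)·6 ⇒ p(-2) = (1-p)(-1) ⇒ p = 1/3

P1 mixes 1/3 on A; P2 mixes 1/8 on P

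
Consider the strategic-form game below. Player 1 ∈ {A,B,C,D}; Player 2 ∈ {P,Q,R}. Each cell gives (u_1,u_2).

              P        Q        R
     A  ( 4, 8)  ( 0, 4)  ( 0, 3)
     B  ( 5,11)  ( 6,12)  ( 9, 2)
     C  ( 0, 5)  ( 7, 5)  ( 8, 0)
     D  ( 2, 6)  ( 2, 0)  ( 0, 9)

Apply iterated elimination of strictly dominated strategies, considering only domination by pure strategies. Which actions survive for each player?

IESDS → P1:{B,C} P2:{P,Q}

P1 drop A (B beats it: P:5>4 Q:6>0 R:9>0)
P1 drop D (B beats it: P:5>2 Q:6>2 R:9>0)
P2 drop R (P beats it: B:11>2 C:5>0)
P1→{B,C} P2→{P,Q}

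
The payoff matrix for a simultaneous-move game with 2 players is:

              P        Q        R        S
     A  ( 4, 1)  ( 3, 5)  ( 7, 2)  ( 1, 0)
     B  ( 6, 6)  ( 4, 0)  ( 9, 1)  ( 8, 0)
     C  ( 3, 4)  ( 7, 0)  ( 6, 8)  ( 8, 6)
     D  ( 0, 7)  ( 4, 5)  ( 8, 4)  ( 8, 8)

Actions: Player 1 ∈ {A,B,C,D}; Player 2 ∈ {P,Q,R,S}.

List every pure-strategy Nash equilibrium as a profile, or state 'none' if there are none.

(A,P): not NE [P1→B gives 6>4; P2→Q gives 5>1]
(A,Q): not NE [P1→C gives 7>3]
(A,R): not NE [P1→B gives 9>7; P2→Q gives 5>2]
(A,S): not NE [P1→D gives 8>1; P2→Q gives 5>0]
(B,P): NE
(B,Q): not NE [P1→C gives 7>4; P2→P gives 6>0]
(B,R): not NE [P2→P gives 6>1]
(B,S): not NE [P2→P gives 6>0]
(C,P): not NE [P1→B gives 6>3; P2→R gives 8>4]
(C,Q): not NE [P2→R gives 8>0]
(C,R): not NE [P1→B gives 9>6]
(C,S): not NE [P2→R gives 8>6]
(D,P): not NE [P1→B gives 6>0; P2→S gives 8>7]
(D,Q): not NE [P1→C gives 7>4; P2→S gives 8>5]
(D,R): not NE [P1→B gives 9>8; P2→S gives 8>4]
(D,S): NE

Nash profiles: (B,P), (D,S)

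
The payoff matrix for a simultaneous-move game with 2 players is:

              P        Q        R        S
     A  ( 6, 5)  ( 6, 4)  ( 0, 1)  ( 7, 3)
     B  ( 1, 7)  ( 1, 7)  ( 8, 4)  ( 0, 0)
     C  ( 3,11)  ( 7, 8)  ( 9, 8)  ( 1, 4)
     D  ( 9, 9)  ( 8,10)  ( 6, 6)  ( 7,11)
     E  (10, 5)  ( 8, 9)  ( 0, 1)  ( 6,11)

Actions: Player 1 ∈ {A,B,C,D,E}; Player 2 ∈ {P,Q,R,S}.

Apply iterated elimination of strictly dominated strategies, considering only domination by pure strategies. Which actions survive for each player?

IESDS → P1:{A,D,E} P2:{P,Q,S}

P1 drop B (C beats it: P:3>1 Q:7>1 R:9>8 S:1>0)
P2 drop R (P beats it: A:5>1 C:11>8 D:9>6 E:5>1)
P1 drop C (D beats it: P:9>3 Q:8>7 S:7>1)
P1→{A,D,E} P2→{P,Q,S}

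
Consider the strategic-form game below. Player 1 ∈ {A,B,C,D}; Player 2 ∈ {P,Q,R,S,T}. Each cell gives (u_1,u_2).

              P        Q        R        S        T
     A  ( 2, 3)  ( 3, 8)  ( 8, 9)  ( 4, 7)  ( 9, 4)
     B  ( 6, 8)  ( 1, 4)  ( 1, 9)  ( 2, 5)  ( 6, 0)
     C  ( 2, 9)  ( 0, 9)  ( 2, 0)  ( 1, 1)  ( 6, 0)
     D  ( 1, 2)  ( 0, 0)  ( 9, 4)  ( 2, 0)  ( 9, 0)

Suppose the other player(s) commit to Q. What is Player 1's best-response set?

BR_1 = {A}

u_1(A vs Q) = 3
u_1(B vs Q) = 1
u_1(C vs Q) = 0
u_1(D vs Q) = 0
max payoff 3 at {A}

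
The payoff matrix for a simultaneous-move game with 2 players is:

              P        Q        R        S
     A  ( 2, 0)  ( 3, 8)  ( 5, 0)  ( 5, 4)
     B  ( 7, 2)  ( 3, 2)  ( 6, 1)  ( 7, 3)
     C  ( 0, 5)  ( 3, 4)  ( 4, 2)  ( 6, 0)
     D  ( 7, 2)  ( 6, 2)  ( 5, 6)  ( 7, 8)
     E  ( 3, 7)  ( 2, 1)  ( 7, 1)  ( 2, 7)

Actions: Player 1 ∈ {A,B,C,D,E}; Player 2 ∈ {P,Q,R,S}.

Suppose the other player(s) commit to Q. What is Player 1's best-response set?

u_1(A vs Q) = 3
u_1(B vs Q) = 3
u_1(C vs Q) = 3
u_1(D vs Q) = 6
u_1(E vs Q) = 2
max payoff 6 at {D}

P1 best: {D}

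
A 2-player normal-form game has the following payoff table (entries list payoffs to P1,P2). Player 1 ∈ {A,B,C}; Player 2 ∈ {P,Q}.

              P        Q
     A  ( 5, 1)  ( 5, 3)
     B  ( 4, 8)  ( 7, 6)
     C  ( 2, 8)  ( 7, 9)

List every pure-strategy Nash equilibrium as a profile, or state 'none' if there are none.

PSNE = {(C,Q)}

(A,P): not NE [P2→Q gives 3>1]
(A,Q): not NE [P1→C gives 7>5]
(B,P): not NE [P1→A gives 5>4]
(B,Q): not NE [P2→P gives 8>6]
(C,P): not NE [P1→A gives 5>2; P2→Q gives 9>8]
(C,Q): NE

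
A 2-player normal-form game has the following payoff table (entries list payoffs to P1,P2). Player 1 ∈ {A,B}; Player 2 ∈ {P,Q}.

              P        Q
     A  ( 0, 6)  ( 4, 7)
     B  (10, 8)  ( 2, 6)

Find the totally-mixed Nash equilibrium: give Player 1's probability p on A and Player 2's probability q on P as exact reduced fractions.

P1 indiff ⇒ q·0+(1-q)·4 = q·10+(1-q)·2 ⇒ q(-10) = (1-q)(-2) ⇒ q = 1/6
P2 indiff ⇒ p·6+(1-p)·8 = p·7+(1-p)·6 ⇒ p(-1) = (1-p)(-2) ⇒ p = 2/3

p=2/3, q=1/6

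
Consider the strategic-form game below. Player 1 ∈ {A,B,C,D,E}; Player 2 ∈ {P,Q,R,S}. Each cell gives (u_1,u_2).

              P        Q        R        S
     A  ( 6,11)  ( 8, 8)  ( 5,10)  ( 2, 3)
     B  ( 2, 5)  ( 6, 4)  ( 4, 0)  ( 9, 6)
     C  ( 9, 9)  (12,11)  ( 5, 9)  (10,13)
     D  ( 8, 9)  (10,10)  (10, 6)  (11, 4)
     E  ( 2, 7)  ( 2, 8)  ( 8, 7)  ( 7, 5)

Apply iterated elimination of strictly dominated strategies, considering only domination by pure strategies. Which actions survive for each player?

P1 drop A (D beats it: P:8>6 Q:10>8 R:10>5 S:11>2)
P1 drop B (C beats it: P:9>2 Q:12>6 R:5>4 S:10>9)
P1 drop E (D beats it: P:8>2 Q:10>2 R:10>8 S:11>7)
P2 drop P (Q beats it: C:11>9 D:10>9)
P2 drop R (Q beats it: C:11>9 D:10>6)
P1→{C,D} P2→{Q,S}

IESDS → P1:{C,D} P2:{Q,S}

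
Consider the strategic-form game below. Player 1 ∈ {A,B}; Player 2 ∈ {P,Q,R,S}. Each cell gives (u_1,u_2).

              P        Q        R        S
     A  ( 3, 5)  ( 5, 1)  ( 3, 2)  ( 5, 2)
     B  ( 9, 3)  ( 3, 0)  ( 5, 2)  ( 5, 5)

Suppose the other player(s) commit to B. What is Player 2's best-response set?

u_2(P vs B) = 3
u_2(Q vs B) = 0
u_2(R vs B) = 2
u_2(S vs B) = 5
max payoff 5 at {S}

P2 best: {S}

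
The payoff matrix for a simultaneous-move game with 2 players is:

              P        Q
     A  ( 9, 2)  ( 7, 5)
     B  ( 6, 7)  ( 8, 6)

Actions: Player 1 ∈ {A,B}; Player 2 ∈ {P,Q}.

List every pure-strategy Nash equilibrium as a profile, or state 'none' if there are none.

(A,P): not NE [P2→Q gives 5>2]
(A,Q): not NE [P1→B gives 8>7]
(B,P): not NE [P1→A gives 9>6]
(B,Q): not NE [P2→P gives 7>6]

No pure NE.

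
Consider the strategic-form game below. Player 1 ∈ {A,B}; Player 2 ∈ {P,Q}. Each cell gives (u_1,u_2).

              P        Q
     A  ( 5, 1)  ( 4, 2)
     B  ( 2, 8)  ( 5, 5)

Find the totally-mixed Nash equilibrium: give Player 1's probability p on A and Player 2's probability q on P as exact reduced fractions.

P1 indiff ⇒ q·5+(1-q)·4 = q·2+(1-q)·5 ⇒ q(3) = (1-q)(1) ⇒ q = 1/4
P2 indiff ⇒ p·1+(1-p)·8 = p·2+(1-p)·5 ⇒ p(-1) = (1-p)(-3) ⇒ p = 3/4

p=3/4, q=1/4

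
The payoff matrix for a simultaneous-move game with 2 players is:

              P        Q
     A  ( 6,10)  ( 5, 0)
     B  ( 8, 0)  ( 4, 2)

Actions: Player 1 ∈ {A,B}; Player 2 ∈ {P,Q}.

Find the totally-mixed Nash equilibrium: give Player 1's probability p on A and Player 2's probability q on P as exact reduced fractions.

p=1/6, q=1/3

P1 indiff ⇒ q·6+(1-q)·5 = q·8+(1-q)·4 ⇒ q(-2) = (1-q)(-1) ⇒ q = 1/3
P2 indiff ⇒ p·10+(1-p)·0 = p·0+(1-p)·2 ⇒ p(10) = (1-p)(2) ⇒ p = 1/6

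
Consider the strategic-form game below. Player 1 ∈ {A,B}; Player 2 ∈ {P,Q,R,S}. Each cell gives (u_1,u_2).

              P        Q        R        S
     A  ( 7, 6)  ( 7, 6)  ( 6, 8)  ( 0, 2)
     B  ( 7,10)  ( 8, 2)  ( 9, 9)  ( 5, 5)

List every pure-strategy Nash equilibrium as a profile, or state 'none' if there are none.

NE set: (B,P)

(A,P): not NE [P2→R gives 8>6]
(A,Q): not NE [P1→B gives 8>7; P2→R gives 8>6]
(A,R): not NE [P1→B gives 9>6]
(A,S): not NE [P1→B gives 5>0; P2→R gives 8>2]
(B,P): NE
(B,Q): not NE [P2→P gives 10>2]
(B,R): not NE [P2→P gives 10>9]
(B,S): not NE [P2→P gives 10>5]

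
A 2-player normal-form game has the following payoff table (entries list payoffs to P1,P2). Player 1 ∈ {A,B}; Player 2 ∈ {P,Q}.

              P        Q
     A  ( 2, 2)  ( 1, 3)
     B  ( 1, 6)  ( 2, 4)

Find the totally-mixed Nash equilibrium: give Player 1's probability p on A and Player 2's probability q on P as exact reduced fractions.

P1 indiff ⇒ q·2+(1-q)·1 = q·1+(1-q)·2 ⇒ q(1) = (1-q)(1) ⇒ q = 1/2
P2 indiff ⇒ p·2+(1-p)·6 = p·3+(1-p)·4 ⇒ p(-1) = (1-p)(-2) ⇒ p = 2/3

p=2/3, q=1/2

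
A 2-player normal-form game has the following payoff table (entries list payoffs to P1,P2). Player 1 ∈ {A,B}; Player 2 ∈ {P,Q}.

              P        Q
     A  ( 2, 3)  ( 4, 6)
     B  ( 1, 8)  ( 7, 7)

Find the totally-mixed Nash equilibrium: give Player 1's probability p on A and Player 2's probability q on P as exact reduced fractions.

P1 indiff ⇒ q·2+(1-q)·4 = q·1+(1-q)·7 ⇒ q(1) = (1-q)(3) ⇒ q = 3/4
P2 indiff ⇒ p·3+(1-p)·8 = p·6+(1-p)·7 ⇒ p(-3) = (1-p)(-1) ⇒ p = 1/4

(p,q) = (1/4, 3/4)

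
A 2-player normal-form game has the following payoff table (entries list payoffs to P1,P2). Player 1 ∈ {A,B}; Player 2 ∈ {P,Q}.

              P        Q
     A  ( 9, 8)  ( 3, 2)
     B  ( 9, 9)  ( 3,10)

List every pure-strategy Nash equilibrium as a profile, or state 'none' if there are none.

NE set: (A,P), (B,Q)

(A,P): NE
(A,Q): not NE [P2→P gives 8>2]
(B,P): not NE [P2→Q gives 10>9]
(B,Q): NE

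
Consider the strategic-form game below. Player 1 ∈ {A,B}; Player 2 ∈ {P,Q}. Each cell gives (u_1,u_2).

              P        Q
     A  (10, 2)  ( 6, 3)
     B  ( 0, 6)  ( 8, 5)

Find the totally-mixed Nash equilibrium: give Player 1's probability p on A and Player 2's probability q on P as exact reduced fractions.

P1 mixes 1/2 on A; P2 mixes 1/6 on P

P1 indiff ⇒ q·10+(1-q)·6 = q·0+(1-q)·8 ⇒ q(10) = (1-q)(2) ⇒ q = 1/6
P2 indiff ⇒ p·2+(1-p)·6 = p·3+(1-p)·5 ⇒ p(-1) = (1-p)(-1) ⇒ p = 1/2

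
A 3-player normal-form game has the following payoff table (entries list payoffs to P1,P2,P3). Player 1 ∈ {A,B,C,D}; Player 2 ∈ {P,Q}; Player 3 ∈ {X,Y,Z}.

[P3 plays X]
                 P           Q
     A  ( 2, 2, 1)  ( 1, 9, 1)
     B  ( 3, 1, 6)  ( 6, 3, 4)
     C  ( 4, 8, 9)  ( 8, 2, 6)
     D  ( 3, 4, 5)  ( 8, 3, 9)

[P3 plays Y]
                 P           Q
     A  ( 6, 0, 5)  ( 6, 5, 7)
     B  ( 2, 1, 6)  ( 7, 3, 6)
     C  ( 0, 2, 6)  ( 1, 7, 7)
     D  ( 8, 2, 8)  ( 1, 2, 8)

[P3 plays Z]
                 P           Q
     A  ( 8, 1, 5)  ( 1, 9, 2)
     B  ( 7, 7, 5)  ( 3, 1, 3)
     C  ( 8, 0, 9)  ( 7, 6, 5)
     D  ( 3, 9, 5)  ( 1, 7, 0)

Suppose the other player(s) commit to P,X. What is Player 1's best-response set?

u_1(A vs P,X) = 2
u_1(B vs P,X) = 3
u_1(C vs P,X) = 4
u_1(D vs P,X) = 3
max payoff 4 at {C}

argmax u_1 = {C}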